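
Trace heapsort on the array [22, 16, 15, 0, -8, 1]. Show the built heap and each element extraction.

Build heap: [22, 16, 15, 0, -8, 1]
Extract 22: [16, 1, 15, 0, -8, 22]
Extract 16: [15, 1, -8, 0, 16, 22]
Extract 15: [1, 0, -8, 15, 16, 22]
Extract 1: [0, -8, 1, 15, 16, 22]
Extract 0: [-8, 0, 1, 15, 16, 22]


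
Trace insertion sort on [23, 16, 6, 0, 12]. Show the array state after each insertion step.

First element 23 is already 'sorted'
Insert 16: shifted 1 elements -> [16, 23, 6, 0, 12]
Insert 6: shifted 2 elements -> [6, 16, 23, 0, 12]
Insert 0: shifted 3 elements -> [0, 6, 16, 23, 12]
Insert 12: shifted 2 elements -> [0, 6, 12, 16, 23]


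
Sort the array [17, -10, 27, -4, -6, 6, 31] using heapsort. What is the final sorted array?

Build heap: [31, -4, 27, -10, -6, 6, 17]
Extract 31: [27, -4, 17, -10, -6, 6, 31]
Extract 27: [17, -4, 6, -10, -6, 27, 31]
Extract 17: [6, -4, -6, -10, 17, 27, 31]
Extract 6: [-4, -10, -6, 6, 17, 27, 31]
Extract -4: [-6, -10, -4, 6, 17, 27, 31]
Extract -6: [-10, -6, -4, 6, 17, 27, 31]


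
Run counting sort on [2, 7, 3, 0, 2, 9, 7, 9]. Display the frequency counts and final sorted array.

Count array: [1, 0, 2, 1, 0, 0, 0, 2, 0, 2]
(count[i] = number of elements equal to i)
Cumulative count: [1, 1, 3, 4, 4, 4, 4, 6, 6, 8]
Sorted: [0, 2, 2, 3, 7, 7, 9, 9]


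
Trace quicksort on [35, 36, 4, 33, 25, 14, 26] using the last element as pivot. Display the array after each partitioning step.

Partition 1: pivot=26 at index 3 -> [4, 25, 14, 26, 36, 35, 33]
Partition 2: pivot=14 at index 1 -> [4, 14, 25, 26, 36, 35, 33]
Partition 3: pivot=33 at index 4 -> [4, 14, 25, 26, 33, 35, 36]
Partition 4: pivot=36 at index 6 -> [4, 14, 25, 26, 33, 35, 36]


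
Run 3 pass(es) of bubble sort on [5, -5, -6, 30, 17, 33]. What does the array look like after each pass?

After pass 1: [-5, -6, 5, 17, 30, 33] (3 swaps)
After pass 2: [-6, -5, 5, 17, 30, 33] (1 swaps)
After pass 3: [-6, -5, 5, 17, 30, 33] (0 swaps)
Total swaps: 4


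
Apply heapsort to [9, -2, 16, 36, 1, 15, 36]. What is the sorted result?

Build heap: [36, 9, 36, -2, 1, 15, 16]
Extract 36: [36, 9, 16, -2, 1, 15, 36]
Extract 36: [16, 9, 15, -2, 1, 36, 36]
Extract 16: [15, 9, 1, -2, 16, 36, 36]
Extract 15: [9, -2, 1, 15, 16, 36, 36]
Extract 9: [1, -2, 9, 15, 16, 36, 36]
Extract 1: [-2, 1, 9, 15, 16, 36, 36]


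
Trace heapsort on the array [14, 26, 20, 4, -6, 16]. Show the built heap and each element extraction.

Build heap: [26, 14, 20, 4, -6, 16]
Extract 26: [20, 14, 16, 4, -6, 26]
Extract 20: [16, 14, -6, 4, 20, 26]
Extract 16: [14, 4, -6, 16, 20, 26]
Extract 14: [4, -6, 14, 16, 20, 26]
Extract 4: [-6, 4, 14, 16, 20, 26]


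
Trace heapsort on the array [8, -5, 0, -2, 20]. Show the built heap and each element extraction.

Build heap: [20, 8, 0, -2, -5]
Extract 20: [8, -2, 0, -5, 20]
Extract 8: [0, -2, -5, 8, 20]
Extract 0: [-2, -5, 0, 8, 20]
Extract -2: [-5, -2, 0, 8, 20]


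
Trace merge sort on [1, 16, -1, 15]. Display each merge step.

Divide and conquer:
  Merge [1] + [16] -> [1, 16]
  Merge [-1] + [15] -> [-1, 15]
  Merge [1, 16] + [-1, 15] -> [-1, 1, 15, 16]


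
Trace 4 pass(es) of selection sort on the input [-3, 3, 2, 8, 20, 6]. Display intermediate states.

Pass 1: Select minimum -3 at index 0, swap -> [-3, 3, 2, 8, 20, 6]
Pass 2: Select minimum 2 at index 2, swap -> [-3, 2, 3, 8, 20, 6]
Pass 3: Select minimum 3 at index 2, swap -> [-3, 2, 3, 8, 20, 6]
Pass 4: Select minimum 6 at index 5, swap -> [-3, 2, 3, 6, 20, 8]


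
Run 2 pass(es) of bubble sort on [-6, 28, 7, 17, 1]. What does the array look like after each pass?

After pass 1: [-6, 7, 17, 1, 28] (3 swaps)
After pass 2: [-6, 7, 1, 17, 28] (1 swaps)
Total swaps: 4


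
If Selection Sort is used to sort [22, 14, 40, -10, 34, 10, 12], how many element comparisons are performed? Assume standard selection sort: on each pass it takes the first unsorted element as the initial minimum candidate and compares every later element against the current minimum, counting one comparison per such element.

Pass 1: scan indices 1..6 for the minimum = 6 comparison(s); min is -10, place at index 0 -> [-10, 14, 40, 22, 34, 10, 12]
Pass 2: scan indices 2..6 for the minimum = 5 comparison(s); min is 10, place at index 1 -> [-10, 10, 40, 22, 34, 14, 12]
Pass 3: scan indices 3..6 for the minimum = 4 comparison(s); min is 12, place at index 2 -> [-10, 10, 12, 22, 34, 14, 40]
Pass 4: scan indices 4..6 for the minimum = 3 comparison(s); min is 14, place at index 3 -> [-10, 10, 12, 14, 34, 22, 40]
Pass 5: scan indices 5..6 for the minimum = 2 comparison(s); min is 22, place at index 4 -> [-10, 10, 12, 14, 22, 34, 40]
Pass 6: scan indices 6..6 for the minimum = 1 comparison(s); min is 34, place at index 5 -> [-10, 10, 12, 14, 22, 34, 40]
Selection sort always scans the whole unsorted suffix, so the count is (n-1) + (n-2) + ... + 1 = n(n-1)/2 = 7*6/2 = 21 regardless of the input order.
Total comparisons: 6 + 5 + 4 + 3 + 2 + 1 = 21


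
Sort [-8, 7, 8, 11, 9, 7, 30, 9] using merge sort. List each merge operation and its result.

Divide and conquer:
  Merge [-8] + [7] -> [-8, 7]
  Merge [8] + [11] -> [8, 11]
  Merge [-8, 7] + [8, 11] -> [-8, 7, 8, 11]
  Merge [9] + [7] -> [7, 9]
  Merge [30] + [9] -> [9, 30]
  Merge [7, 9] + [9, 30] -> [7, 9, 9, 30]
  Merge [-8, 7, 8, 11] + [7, 9, 9, 30] -> [-8, 7, 7, 8, 9, 9, 11, 30]


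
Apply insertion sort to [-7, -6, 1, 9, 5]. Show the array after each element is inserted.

First element -7 is already 'sorted'
Insert -6: shifted 0 elements -> [-7, -6, 1, 9, 5]
Insert 1: shifted 0 elements -> [-7, -6, 1, 9, 5]
Insert 9: shifted 0 elements -> [-7, -6, 1, 9, 5]
Insert 5: shifted 1 elements -> [-7, -6, 1, 5, 9]


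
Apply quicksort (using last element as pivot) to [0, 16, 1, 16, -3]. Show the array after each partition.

Partition 1: pivot=-3 at index 0 -> [-3, 16, 1, 16, 0]
Partition 2: pivot=0 at index 1 -> [-3, 0, 1, 16, 16]
Partition 3: pivot=16 at index 4 -> [-3, 0, 1, 16, 16]
Partition 4: pivot=16 at index 3 -> [-3, 0, 1, 16, 16]


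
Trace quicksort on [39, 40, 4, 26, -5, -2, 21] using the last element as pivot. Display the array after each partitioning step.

Partition 1: pivot=21 at index 3 -> [4, -5, -2, 21, 40, 39, 26]
Partition 2: pivot=-2 at index 1 -> [-5, -2, 4, 21, 40, 39, 26]
Partition 3: pivot=26 at index 4 -> [-5, -2, 4, 21, 26, 39, 40]
Partition 4: pivot=40 at index 6 -> [-5, -2, 4, 21, 26, 39, 40]


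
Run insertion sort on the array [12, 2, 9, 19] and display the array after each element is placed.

First element 12 is already 'sorted'
Insert 2: shifted 1 elements -> [2, 12, 9, 19]
Insert 9: shifted 1 elements -> [2, 9, 12, 19]
Insert 19: shifted 0 elements -> [2, 9, 12, 19]


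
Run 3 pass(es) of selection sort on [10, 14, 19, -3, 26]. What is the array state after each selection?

Pass 1: Select minimum -3 at index 3, swap -> [-3, 14, 19, 10, 26]
Pass 2: Select minimum 10 at index 3, swap -> [-3, 10, 19, 14, 26]
Pass 3: Select minimum 14 at index 3, swap -> [-3, 10, 14, 19, 26]


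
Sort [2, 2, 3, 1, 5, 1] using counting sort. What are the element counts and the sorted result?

Count array: [0, 2, 2, 1, 0, 1]
(count[i] = number of elements equal to i)
Cumulative count: [0, 2, 4, 5, 5, 6]
Sorted: [1, 1, 2, 2, 3, 5]


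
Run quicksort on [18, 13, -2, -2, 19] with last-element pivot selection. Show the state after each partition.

Partition 1: pivot=19 at index 4 -> [18, 13, -2, -2, 19]
Partition 2: pivot=-2 at index 1 -> [-2, -2, 18, 13, 19]
Partition 3: pivot=13 at index 2 -> [-2, -2, 13, 18, 19]


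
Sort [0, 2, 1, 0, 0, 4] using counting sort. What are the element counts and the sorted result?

Count array: [3, 1, 1, 0, 1]
(count[i] = number of elements equal to i)
Cumulative count: [3, 4, 5, 5, 6]
Sorted: [0, 0, 0, 1, 2, 4]


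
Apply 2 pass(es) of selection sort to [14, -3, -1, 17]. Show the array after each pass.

Pass 1: Select minimum -3 at index 1, swap -> [-3, 14, -1, 17]
Pass 2: Select minimum -1 at index 2, swap -> [-3, -1, 14, 17]


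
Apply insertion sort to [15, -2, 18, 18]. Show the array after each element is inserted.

First element 15 is already 'sorted'
Insert -2: shifted 1 elements -> [-2, 15, 18, 18]
Insert 18: shifted 0 elements -> [-2, 15, 18, 18]
Insert 18: shifted 0 elements -> [-2, 15, 18, 18]


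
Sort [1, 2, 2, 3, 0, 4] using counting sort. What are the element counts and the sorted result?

Count array: [1, 1, 2, 1, 1]
(count[i] = number of elements equal to i)
Cumulative count: [1, 2, 4, 5, 6]
Sorted: [0, 1, 2, 2, 3, 4]


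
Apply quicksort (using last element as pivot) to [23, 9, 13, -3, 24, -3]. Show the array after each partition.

Partition 1: pivot=-3 at index 1 -> [-3, -3, 13, 23, 24, 9]
Partition 2: pivot=9 at index 2 -> [-3, -3, 9, 23, 24, 13]
Partition 3: pivot=13 at index 3 -> [-3, -3, 9, 13, 24, 23]
Partition 4: pivot=23 at index 4 -> [-3, -3, 9, 13, 23, 24]


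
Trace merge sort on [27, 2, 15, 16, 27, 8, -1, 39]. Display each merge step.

Divide and conquer:
  Merge [27] + [2] -> [2, 27]
  Merge [15] + [16] -> [15, 16]
  Merge [2, 27] + [15, 16] -> [2, 15, 16, 27]
  Merge [27] + [8] -> [8, 27]
  Merge [-1] + [39] -> [-1, 39]
  Merge [8, 27] + [-1, 39] -> [-1, 8, 27, 39]
  Merge [2, 15, 16, 27] + [-1, 8, 27, 39] -> [-1, 2, 8, 15, 16, 27, 27, 39]


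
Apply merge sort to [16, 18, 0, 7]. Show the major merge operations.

Divide and conquer:
  Merge [16] + [18] -> [16, 18]
  Merge [0] + [7] -> [0, 7]
  Merge [16, 18] + [0, 7] -> [0, 7, 16, 18]


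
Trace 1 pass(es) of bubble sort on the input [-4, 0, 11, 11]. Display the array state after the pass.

After pass 1: [-4, 0, 11, 11] (0 swaps)
Total swaps: 0


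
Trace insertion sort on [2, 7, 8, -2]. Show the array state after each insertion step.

First element 2 is already 'sorted'
Insert 7: shifted 0 elements -> [2, 7, 8, -2]
Insert 8: shifted 0 elements -> [2, 7, 8, -2]
Insert -2: shifted 3 elements -> [-2, 2, 7, 8]


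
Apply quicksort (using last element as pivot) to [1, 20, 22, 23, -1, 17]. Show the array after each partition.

Partition 1: pivot=17 at index 2 -> [1, -1, 17, 23, 20, 22]
Partition 2: pivot=-1 at index 0 -> [-1, 1, 17, 23, 20, 22]
Partition 3: pivot=22 at index 4 -> [-1, 1, 17, 20, 22, 23]


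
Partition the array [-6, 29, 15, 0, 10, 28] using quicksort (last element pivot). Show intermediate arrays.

Partition 1: pivot=28 at index 4 -> [-6, 15, 0, 10, 28, 29]
Partition 2: pivot=10 at index 2 -> [-6, 0, 10, 15, 28, 29]
Partition 3: pivot=0 at index 1 -> [-6, 0, 10, 15, 28, 29]


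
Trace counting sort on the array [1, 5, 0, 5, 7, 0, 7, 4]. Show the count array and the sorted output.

Count array: [2, 1, 0, 0, 1, 2, 0, 2]
(count[i] = number of elements equal to i)
Cumulative count: [2, 3, 3, 3, 4, 6, 6, 8]
Sorted: [0, 0, 1, 4, 5, 5, 7, 7]


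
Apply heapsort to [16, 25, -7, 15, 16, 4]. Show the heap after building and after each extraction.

Build heap: [25, 16, 4, 15, 16, -7]
Extract 25: [16, 16, 4, 15, -7, 25]
Extract 16: [16, 15, 4, -7, 16, 25]
Extract 16: [15, -7, 4, 16, 16, 25]
Extract 15: [4, -7, 15, 16, 16, 25]
Extract 4: [-7, 4, 15, 16, 16, 25]


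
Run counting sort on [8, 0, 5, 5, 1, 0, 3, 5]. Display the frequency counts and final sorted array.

Count array: [2, 1, 0, 1, 0, 3, 0, 0, 1]
(count[i] = number of elements equal to i)
Cumulative count: [2, 3, 3, 4, 4, 7, 7, 7, 8]
Sorted: [0, 0, 1, 3, 5, 5, 5, 8]


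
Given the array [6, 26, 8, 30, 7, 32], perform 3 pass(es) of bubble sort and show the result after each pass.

After pass 1: [6, 8, 26, 7, 30, 32] (2 swaps)
After pass 2: [6, 8, 7, 26, 30, 32] (1 swaps)
After pass 3: [6, 7, 8, 26, 30, 32] (1 swaps)
Total swaps: 4


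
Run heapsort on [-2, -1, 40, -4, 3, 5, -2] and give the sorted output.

Build heap: [40, 3, 5, -4, -1, -2, -2]
Extract 40: [5, 3, -2, -4, -1, -2, 40]
Extract 5: [3, -1, -2, -4, -2, 5, 40]
Extract 3: [-1, -2, -2, -4, 3, 5, 40]
Extract -1: [-2, -4, -2, -1, 3, 5, 40]
Extract -2: [-2, -4, -2, -1, 3, 5, 40]
Extract -2: [-4, -2, -2, -1, 3, 5, 40]


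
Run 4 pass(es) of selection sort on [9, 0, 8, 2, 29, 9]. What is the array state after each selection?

Pass 1: Select minimum 0 at index 1, swap -> [0, 9, 8, 2, 29, 9]
Pass 2: Select minimum 2 at index 3, swap -> [0, 2, 8, 9, 29, 9]
Pass 3: Select minimum 8 at index 2, swap -> [0, 2, 8, 9, 29, 9]
Pass 4: Select minimum 9 at index 3, swap -> [0, 2, 8, 9, 29, 9]


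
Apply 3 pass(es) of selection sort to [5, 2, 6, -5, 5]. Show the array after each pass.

Pass 1: Select minimum -5 at index 3, swap -> [-5, 2, 6, 5, 5]
Pass 2: Select minimum 2 at index 1, swap -> [-5, 2, 6, 5, 5]
Pass 3: Select minimum 5 at index 3, swap -> [-5, 2, 5, 6, 5]


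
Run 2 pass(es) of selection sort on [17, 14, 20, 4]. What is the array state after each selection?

Pass 1: Select minimum 4 at index 3, swap -> [4, 14, 20, 17]
Pass 2: Select minimum 14 at index 1, swap -> [4, 14, 20, 17]


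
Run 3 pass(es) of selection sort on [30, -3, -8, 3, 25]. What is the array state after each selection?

Pass 1: Select minimum -8 at index 2, swap -> [-8, -3, 30, 3, 25]
Pass 2: Select minimum -3 at index 1, swap -> [-8, -3, 30, 3, 25]
Pass 3: Select minimum 3 at index 3, swap -> [-8, -3, 3, 30, 25]


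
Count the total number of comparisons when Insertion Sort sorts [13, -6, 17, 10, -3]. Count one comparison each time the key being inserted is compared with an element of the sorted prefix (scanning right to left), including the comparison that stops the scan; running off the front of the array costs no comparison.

Insert -6: 13 > -6 (shift), reached front = 1 comparison(s) -> [-6, 13, 17, 10, -3]
Insert 17: 13 <= 17 (stop) = 1 comparison(s) -> [-6, 13, 17, 10, -3]
Insert 10: 17 > 10 (shift), 13 > 10 (shift), -6 <= 10 (stop) = 3 comparison(s) -> [-6, 10, 13, 17, -3]
Insert -3: 17 > -3 (shift), 13 > -3 (shift), 10 > -3 (shift), -6 <= -3 (stop) = 4 comparison(s) -> [-6, -3, 10, 13, 17]
Total comparisons: 1 + 1 + 3 + 4 = 9


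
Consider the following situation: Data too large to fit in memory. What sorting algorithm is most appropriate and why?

Best choice: External merge sort
Reason: Minimizes disk I/O by sequential reads/writes


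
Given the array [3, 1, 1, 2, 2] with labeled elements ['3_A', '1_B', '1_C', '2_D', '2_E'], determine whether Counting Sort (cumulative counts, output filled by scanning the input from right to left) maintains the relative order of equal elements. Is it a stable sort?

Trace Counting Sort on the labeled array (the key is the number; the letter only tracks identity):
  Counts for values 0..3: [0, 2, 2, 1]
  Cumulative counts: [0, 2, 4, 5]
  Scan right to left: place 2_E at output index 3
  Scan right to left: place 2_D at output index 2
  Scan right to left: place 1_C at output index 1
  Scan right to left: place 1_B at output index 0
  Scan right to left: place 3_A at output index 4
  Output: [1_B, 1_C, 2_D, 2_E, 3_A]
Equal keys:
  value 1: originally 1_B, 1_C; after sorting 1_B, 1_C -> order preserved
  value 2: originally 2_D, 2_E; after sorting 2_D, 2_E -> order preserved
All equal keys kept their original relative order. Counting Sort is stable: scanning the input right to left with decreasing cumulative counts places later duplicates at later output positions.
Answer: Stable


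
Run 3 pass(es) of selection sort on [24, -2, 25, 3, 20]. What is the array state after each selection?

Pass 1: Select minimum -2 at index 1, swap -> [-2, 24, 25, 3, 20]
Pass 2: Select minimum 3 at index 3, swap -> [-2, 3, 25, 24, 20]
Pass 3: Select minimum 20 at index 4, swap -> [-2, 3, 20, 24, 25]


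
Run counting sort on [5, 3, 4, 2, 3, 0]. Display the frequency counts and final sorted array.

Count array: [1, 0, 1, 2, 1, 1]
(count[i] = number of elements equal to i)
Cumulative count: [1, 1, 2, 4, 5, 6]
Sorted: [0, 2, 3, 3, 4, 5]


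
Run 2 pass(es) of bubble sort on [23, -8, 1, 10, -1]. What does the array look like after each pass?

After pass 1: [-8, 1, 10, -1, 23] (4 swaps)
After pass 2: [-8, 1, -1, 10, 23] (1 swaps)
Total swaps: 5


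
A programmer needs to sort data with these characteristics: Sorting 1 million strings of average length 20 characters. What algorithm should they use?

Best choice: MSD radix sort or Mergesort
Reason: MSD radix sort is a non-comparison sort that buckets the strings by successive character positions, running in time proportional to the total number of characters examined rather than O(n log n) string comparisons; mergesort is a stable O(n log n)-comparison alternative that works for arbitrary variable-length keys


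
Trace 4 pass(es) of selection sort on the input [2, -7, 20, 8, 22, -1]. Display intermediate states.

Pass 1: Select minimum -7 at index 1, swap -> [-7, 2, 20, 8, 22, -1]
Pass 2: Select minimum -1 at index 5, swap -> [-7, -1, 20, 8, 22, 2]
Pass 3: Select minimum 2 at index 5, swap -> [-7, -1, 2, 8, 22, 20]
Pass 4: Select minimum 8 at index 3, swap -> [-7, -1, 2, 8, 22, 20]


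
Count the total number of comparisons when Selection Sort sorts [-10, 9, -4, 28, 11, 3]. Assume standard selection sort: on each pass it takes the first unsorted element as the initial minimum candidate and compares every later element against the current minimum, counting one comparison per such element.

Pass 1: scan indices 1..5 for the minimum = 5 comparison(s); min is -10, place at index 0 -> [-10, 9, -4, 28, 11, 3]
Pass 2: scan indices 2..5 for the minimum = 4 comparison(s); min is -4, place at index 1 -> [-10, -4, 9, 28, 11, 3]
Pass 3: scan indices 3..5 for the minimum = 3 comparison(s); min is 3, place at index 2 -> [-10, -4, 3, 28, 11, 9]
Pass 4: scan indices 4..5 for the minimum = 2 comparison(s); min is 9, place at index 3 -> [-10, -4, 3, 9, 11, 28]
Pass 5: scan indices 5..5 for the minimum = 1 comparison(s); min is 11, place at index 4 -> [-10, -4, 3, 9, 11, 28]
Selection sort always scans the whole unsorted suffix, so the count is (n-1) + (n-2) + ... + 1 = n(n-1)/2 = 6*5/2 = 15 regardless of the input order.
Total comparisons: 5 + 4 + 3 + 2 + 1 = 15


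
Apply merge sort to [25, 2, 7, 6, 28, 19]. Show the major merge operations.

Divide and conquer:
  Merge [2] + [7] -> [2, 7]
  Merge [25] + [2, 7] -> [2, 7, 25]
  Merge [28] + [19] -> [19, 28]
  Merge [6] + [19, 28] -> [6, 19, 28]
  Merge [2, 7, 25] + [6, 19, 28] -> [2, 6, 7, 19, 25, 28]


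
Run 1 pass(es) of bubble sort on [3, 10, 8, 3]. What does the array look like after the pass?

After pass 1: [3, 8, 3, 10] (2 swaps)
Total swaps: 2


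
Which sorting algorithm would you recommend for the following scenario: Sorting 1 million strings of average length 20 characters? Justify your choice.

Best choice: MSD radix sort or Mergesort
Reason: MSD radix sort is a non-comparison sort that buckets the strings by successive character positions, running in time proportional to the total number of characters examined rather than O(n log n) string comparisons; mergesort is a stable O(n log n)-comparison alternative that works for arbitrary variable-length keys


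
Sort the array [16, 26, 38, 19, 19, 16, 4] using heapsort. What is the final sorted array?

Build heap: [38, 26, 16, 19, 19, 16, 4]
Extract 38: [26, 19, 16, 4, 19, 16, 38]
Extract 26: [19, 19, 16, 4, 16, 26, 38]
Extract 19: [19, 16, 16, 4, 19, 26, 38]
Extract 19: [16, 4, 16, 19, 19, 26, 38]
Extract 16: [16, 4, 16, 19, 19, 26, 38]
Extract 16: [4, 16, 16, 19, 19, 26, 38]


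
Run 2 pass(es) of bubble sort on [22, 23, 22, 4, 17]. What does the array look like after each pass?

After pass 1: [22, 22, 4, 17, 23] (3 swaps)
After pass 2: [22, 4, 17, 22, 23] (2 swaps)
Total swaps: 5


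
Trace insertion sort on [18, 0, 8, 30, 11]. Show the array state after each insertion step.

First element 18 is already 'sorted'
Insert 0: shifted 1 elements -> [0, 18, 8, 30, 11]
Insert 8: shifted 1 elements -> [0, 8, 18, 30, 11]
Insert 30: shifted 0 elements -> [0, 8, 18, 30, 11]
Insert 11: shifted 2 elements -> [0, 8, 11, 18, 30]


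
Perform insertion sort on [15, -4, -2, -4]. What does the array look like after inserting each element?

First element 15 is already 'sorted'
Insert -4: shifted 1 elements -> [-4, 15, -2, -4]
Insert -2: shifted 1 elements -> [-4, -2, 15, -4]
Insert -4: shifted 2 elements -> [-4, -4, -2, 15]


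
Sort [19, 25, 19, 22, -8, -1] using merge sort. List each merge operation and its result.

Divide and conquer:
  Merge [25] + [19] -> [19, 25]
  Merge [19] + [19, 25] -> [19, 19, 25]
  Merge [-8] + [-1] -> [-8, -1]
  Merge [22] + [-8, -1] -> [-8, -1, 22]
  Merge [19, 19, 25] + [-8, -1, 22] -> [-8, -1, 19, 19, 22, 25]


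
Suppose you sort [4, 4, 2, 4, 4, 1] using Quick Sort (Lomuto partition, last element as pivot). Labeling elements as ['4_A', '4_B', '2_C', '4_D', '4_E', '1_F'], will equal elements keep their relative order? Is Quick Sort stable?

Trace Quick Sort on the labeled array (the key is the number; the letter only tracks identity):
  Partition indices 0..5 around pivot 1_F -> [1_F, 4_B, 2_C, 4_D, 4_E, 4_A]
  Partition indices 1..5 around pivot 4_A -> [1_F, 4_B, 2_C, 4_D, 4_E, 4_A]
  Partition indices 1..4 around pivot 4_E -> [1_F, 4_B, 2_C, 4_D, 4_E, 4_A]
  Partition indices 1..3 around pivot 4_D -> [1_F, 4_B, 2_C, 4_D, 4_E, 4_A]
  Partition indices 1..2 around pivot 2_C -> [1_F, 2_C, 4_B, 4_D, 4_E, 4_A]
Final order: [1_F, 2_C, 4_B, 4_D, 4_E, 4_A]
Equal keys:
  value 4: originally 4_A, 4_B, 4_D, 4_E; after sorting 4_B, 4_D, 4_E, 4_A -> order changed
Equal keys were reordered, so Quick Sort is not stable: partition swaps elements across long distances and can reorder equal keys. (One such input is enough; an unstable sort may happen to preserve order on other inputs, but it gives no guarantee.)
Answer: Not stable


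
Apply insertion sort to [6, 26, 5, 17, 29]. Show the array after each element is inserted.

First element 6 is already 'sorted'
Insert 26: shifted 0 elements -> [6, 26, 5, 17, 29]
Insert 5: shifted 2 elements -> [5, 6, 26, 17, 29]
Insert 17: shifted 1 elements -> [5, 6, 17, 26, 29]
Insert 29: shifted 0 elements -> [5, 6, 17, 26, 29]


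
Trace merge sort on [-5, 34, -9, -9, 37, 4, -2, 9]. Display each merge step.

Divide and conquer:
  Merge [-5] + [34] -> [-5, 34]
  Merge [-9] + [-9] -> [-9, -9]
  Merge [-5, 34] + [-9, -9] -> [-9, -9, -5, 34]
  Merge [37] + [4] -> [4, 37]
  Merge [-2] + [9] -> [-2, 9]
  Merge [4, 37] + [-2, 9] -> [-2, 4, 9, 37]
  Merge [-9, -9, -5, 34] + [-2, 4, 9, 37] -> [-9, -9, -5, -2, 4, 9, 34, 37]


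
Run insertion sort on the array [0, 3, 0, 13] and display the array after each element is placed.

First element 0 is already 'sorted'
Insert 3: shifted 0 elements -> [0, 3, 0, 13]
Insert 0: shifted 1 elements -> [0, 0, 3, 13]
Insert 13: shifted 0 elements -> [0, 0, 3, 13]


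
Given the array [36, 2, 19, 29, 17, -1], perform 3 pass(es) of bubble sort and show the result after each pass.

After pass 1: [2, 19, 29, 17, -1, 36] (5 swaps)
After pass 2: [2, 19, 17, -1, 29, 36] (2 swaps)
After pass 3: [2, 17, -1, 19, 29, 36] (2 swaps)
Total swaps: 9


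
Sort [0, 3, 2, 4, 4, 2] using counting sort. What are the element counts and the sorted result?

Count array: [1, 0, 2, 1, 2]
(count[i] = number of elements equal to i)
Cumulative count: [1, 1, 3, 4, 6]
Sorted: [0, 2, 2, 3, 4, 4]


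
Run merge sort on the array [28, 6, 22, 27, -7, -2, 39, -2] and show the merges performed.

Divide and conquer:
  Merge [28] + [6] -> [6, 28]
  Merge [22] + [27] -> [22, 27]
  Merge [6, 28] + [22, 27] -> [6, 22, 27, 28]
  Merge [-7] + [-2] -> [-7, -2]
  Merge [39] + [-2] -> [-2, 39]
  Merge [-7, -2] + [-2, 39] -> [-7, -2, -2, 39]
  Merge [6, 22, 27, 28] + [-7, -2, -2, 39] -> [-7, -2, -2, 6, 22, 27, 28, 39]


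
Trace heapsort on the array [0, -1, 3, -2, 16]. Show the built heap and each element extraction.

Build heap: [16, 0, 3, -2, -1]
Extract 16: [3, 0, -1, -2, 16]
Extract 3: [0, -2, -1, 3, 16]
Extract 0: [-1, -2, 0, 3, 16]
Extract -1: [-2, -1, 0, 3, 16]


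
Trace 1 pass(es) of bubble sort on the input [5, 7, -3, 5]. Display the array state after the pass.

After pass 1: [5, -3, 5, 7] (2 swaps)
Total swaps: 2


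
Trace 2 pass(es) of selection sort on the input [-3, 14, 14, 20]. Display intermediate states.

Pass 1: Select minimum -3 at index 0, swap -> [-3, 14, 14, 20]
Pass 2: Select minimum 14 at index 1, swap -> [-3, 14, 14, 20]


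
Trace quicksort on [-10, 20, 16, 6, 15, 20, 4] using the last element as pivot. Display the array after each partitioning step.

Partition 1: pivot=4 at index 1 -> [-10, 4, 16, 6, 15, 20, 20]
Partition 2: pivot=20 at index 6 -> [-10, 4, 16, 6, 15, 20, 20]
Partition 3: pivot=20 at index 5 -> [-10, 4, 16, 6, 15, 20, 20]
Partition 4: pivot=15 at index 3 -> [-10, 4, 6, 15, 16, 20, 20]


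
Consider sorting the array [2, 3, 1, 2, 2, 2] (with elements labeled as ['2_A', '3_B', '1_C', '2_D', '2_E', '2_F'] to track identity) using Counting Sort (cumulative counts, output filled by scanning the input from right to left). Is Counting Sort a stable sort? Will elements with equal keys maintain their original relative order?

Trace Counting Sort on the labeled array (the key is the number; the letter only tracks identity):
  Counts for values 0..3: [0, 1, 4, 1]
  Cumulative counts: [0, 1, 5, 6]
  Scan right to left: place 2_F at output index 4
  Scan right to left: place 2_E at output index 3
  Scan right to left: place 2_D at output index 2
  Scan right to left: place 1_C at output index 0
  Scan right to left: place 3_B at output index 5
  Scan right to left: place 2_A at output index 1
  Output: [1_C, 2_A, 2_D, 2_E, 2_F, 3_B]
Equal keys:
  value 2: originally 2_A, 2_D, 2_E, 2_F; after sorting 2_A, 2_D, 2_E, 2_F -> order preserved
All equal keys kept their original relative order. Counting Sort is stable: scanning the input right to left with decreasing cumulative counts places later duplicates at later output positions.
Answer: Stable


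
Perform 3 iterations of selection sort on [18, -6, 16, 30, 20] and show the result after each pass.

Pass 1: Select minimum -6 at index 1, swap -> [-6, 18, 16, 30, 20]
Pass 2: Select minimum 16 at index 2, swap -> [-6, 16, 18, 30, 20]
Pass 3: Select minimum 18 at index 2, swap -> [-6, 16, 18, 30, 20]


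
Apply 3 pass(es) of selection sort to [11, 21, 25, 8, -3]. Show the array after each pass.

Pass 1: Select minimum -3 at index 4, swap -> [-3, 21, 25, 8, 11]
Pass 2: Select minimum 8 at index 3, swap -> [-3, 8, 25, 21, 11]
Pass 3: Select minimum 11 at index 4, swap -> [-3, 8, 11, 21, 25]


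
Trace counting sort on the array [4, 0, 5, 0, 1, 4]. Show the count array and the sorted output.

Count array: [2, 1, 0, 0, 2, 1]
(count[i] = number of elements equal to i)
Cumulative count: [2, 3, 3, 3, 5, 6]
Sorted: [0, 0, 1, 4, 4, 5]


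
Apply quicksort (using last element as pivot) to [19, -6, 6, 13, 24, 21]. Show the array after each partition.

Partition 1: pivot=21 at index 4 -> [19, -6, 6, 13, 21, 24]
Partition 2: pivot=13 at index 2 -> [-6, 6, 13, 19, 21, 24]
Partition 3: pivot=6 at index 1 -> [-6, 6, 13, 19, 21, 24]


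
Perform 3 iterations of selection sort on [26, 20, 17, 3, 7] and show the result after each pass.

Pass 1: Select minimum 3 at index 3, swap -> [3, 20, 17, 26, 7]
Pass 2: Select minimum 7 at index 4, swap -> [3, 7, 17, 26, 20]
Pass 3: Select minimum 17 at index 2, swap -> [3, 7, 17, 26, 20]


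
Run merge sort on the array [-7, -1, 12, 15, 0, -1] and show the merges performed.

Divide and conquer:
  Merge [-1] + [12] -> [-1, 12]
  Merge [-7] + [-1, 12] -> [-7, -1, 12]
  Merge [0] + [-1] -> [-1, 0]
  Merge [15] + [-1, 0] -> [-1, 0, 15]
  Merge [-7, -1, 12] + [-1, 0, 15] -> [-7, -1, -1, 0, 12, 15]


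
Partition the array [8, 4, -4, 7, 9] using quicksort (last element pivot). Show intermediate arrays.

Partition 1: pivot=9 at index 4 -> [8, 4, -4, 7, 9]
Partition 2: pivot=7 at index 2 -> [4, -4, 7, 8, 9]
Partition 3: pivot=-4 at index 0 -> [-4, 4, 7, 8, 9]


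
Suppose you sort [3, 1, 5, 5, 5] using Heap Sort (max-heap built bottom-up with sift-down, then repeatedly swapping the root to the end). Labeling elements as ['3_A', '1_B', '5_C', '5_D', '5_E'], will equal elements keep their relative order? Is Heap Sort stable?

Trace Heap Sort on the labeled array (the key is the number; the letter only tracks identity):
  Build max-heap: [5_D, 5_E, 5_C, 1_B, 3_A]
  Swap root 5_D to index 4, re-heapify first 4 -> [5_E, 3_A, 5_C, 1_B, 5_D]
  Swap root 5_E to index 3, re-heapify first 3 -> [5_C, 3_A, 1_B, 5_E, 5_D]
  Swap root 5_C to index 2, re-heapify first 2 -> [3_A, 1_B, 5_C, 5_E, 5_D]
  Swap root 3_A to index 1, re-heapify first 1 -> [1_B, 3_A, 5_C, 5_E, 5_D]
Final order: [1_B, 3_A, 5_C, 5_E, 5_D]
Equal keys:
  value 5: originally 5_C, 5_D, 5_E; after sorting 5_C, 5_E, 5_D -> order changed
Equal keys were reordered, so Heap Sort is not stable: heap construction and root-to-end swaps move elements without regard to the original order of equal keys. (One such input is enough; an unstable sort may happen to preserve order on other inputs, but it gives no guarantee.)
Answer: Not stable


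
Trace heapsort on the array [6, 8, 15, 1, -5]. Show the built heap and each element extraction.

Build heap: [15, 8, 6, 1, -5]
Extract 15: [8, 1, 6, -5, 15]
Extract 8: [6, 1, -5, 8, 15]
Extract 6: [1, -5, 6, 8, 15]
Extract 1: [-5, 1, 6, 8, 15]


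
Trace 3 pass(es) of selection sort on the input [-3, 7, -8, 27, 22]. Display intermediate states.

Pass 1: Select minimum -8 at index 2, swap -> [-8, 7, -3, 27, 22]
Pass 2: Select minimum -3 at index 2, swap -> [-8, -3, 7, 27, 22]
Pass 3: Select minimum 7 at index 2, swap -> [-8, -3, 7, 27, 22]


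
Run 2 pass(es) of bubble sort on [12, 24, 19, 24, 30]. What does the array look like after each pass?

After pass 1: [12, 19, 24, 24, 30] (1 swaps)
After pass 2: [12, 19, 24, 24, 30] (0 swaps)
Total swaps: 1


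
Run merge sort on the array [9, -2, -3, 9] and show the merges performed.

Divide and conquer:
  Merge [9] + [-2] -> [-2, 9]
  Merge [-3] + [9] -> [-3, 9]
  Merge [-2, 9] + [-3, 9] -> [-3, -2, 9, 9]


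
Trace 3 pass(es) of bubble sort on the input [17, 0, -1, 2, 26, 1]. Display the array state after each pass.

After pass 1: [0, -1, 2, 17, 1, 26] (4 swaps)
After pass 2: [-1, 0, 2, 1, 17, 26] (2 swaps)
After pass 3: [-1, 0, 1, 2, 17, 26] (1 swaps)
Total swaps: 7


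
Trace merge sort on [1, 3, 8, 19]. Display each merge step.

Divide and conquer:
  Merge [1] + [3] -> [1, 3]
  Merge [8] + [19] -> [8, 19]
  Merge [1, 3] + [8, 19] -> [1, 3, 8, 19]


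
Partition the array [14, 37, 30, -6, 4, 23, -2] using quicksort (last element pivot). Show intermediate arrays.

Partition 1: pivot=-2 at index 1 -> [-6, -2, 30, 14, 4, 23, 37]
Partition 2: pivot=37 at index 6 -> [-6, -2, 30, 14, 4, 23, 37]
Partition 3: pivot=23 at index 4 -> [-6, -2, 14, 4, 23, 30, 37]
Partition 4: pivot=4 at index 2 -> [-6, -2, 4, 14, 23, 30, 37]


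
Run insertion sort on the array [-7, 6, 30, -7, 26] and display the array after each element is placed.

First element -7 is already 'sorted'
Insert 6: shifted 0 elements -> [-7, 6, 30, -7, 26]
Insert 30: shifted 0 elements -> [-7, 6, 30, -7, 26]
Insert -7: shifted 2 elements -> [-7, -7, 6, 30, 26]
Insert 26: shifted 1 elements -> [-7, -7, 6, 26, 30]


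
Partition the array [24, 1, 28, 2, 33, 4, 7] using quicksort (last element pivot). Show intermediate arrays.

Partition 1: pivot=7 at index 3 -> [1, 2, 4, 7, 33, 28, 24]
Partition 2: pivot=4 at index 2 -> [1, 2, 4, 7, 33, 28, 24]
Partition 3: pivot=2 at index 1 -> [1, 2, 4, 7, 33, 28, 24]
Partition 4: pivot=24 at index 4 -> [1, 2, 4, 7, 24, 28, 33]
Partition 5: pivot=33 at index 6 -> [1, 2, 4, 7, 24, 28, 33]


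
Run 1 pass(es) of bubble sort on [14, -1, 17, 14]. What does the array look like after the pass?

After pass 1: [-1, 14, 14, 17] (2 swaps)
Total swaps: 2


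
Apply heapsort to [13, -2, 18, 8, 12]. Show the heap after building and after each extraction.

Build heap: [18, 12, 13, 8, -2]
Extract 18: [13, 12, -2, 8, 18]
Extract 13: [12, 8, -2, 13, 18]
Extract 12: [8, -2, 12, 13, 18]
Extract 8: [-2, 8, 12, 13, 18]


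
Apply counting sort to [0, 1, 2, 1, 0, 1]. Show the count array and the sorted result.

Count array: [2, 3, 1]
(count[i] = number of elements equal to i)
Cumulative count: [2, 5, 6]
Sorted: [0, 0, 1, 1, 1, 2]


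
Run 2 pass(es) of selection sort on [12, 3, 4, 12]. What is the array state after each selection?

Pass 1: Select minimum 3 at index 1, swap -> [3, 12, 4, 12]
Pass 2: Select minimum 4 at index 2, swap -> [3, 4, 12, 12]


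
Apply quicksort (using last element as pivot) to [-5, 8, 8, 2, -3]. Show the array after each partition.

Partition 1: pivot=-3 at index 1 -> [-5, -3, 8, 2, 8]
Partition 2: pivot=8 at index 4 -> [-5, -3, 8, 2, 8]
Partition 3: pivot=2 at index 2 -> [-5, -3, 2, 8, 8]


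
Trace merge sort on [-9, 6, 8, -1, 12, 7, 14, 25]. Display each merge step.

Divide and conquer:
  Merge [-9] + [6] -> [-9, 6]
  Merge [8] + [-1] -> [-1, 8]
  Merge [-9, 6] + [-1, 8] -> [-9, -1, 6, 8]
  Merge [12] + [7] -> [7, 12]
  Merge [14] + [25] -> [14, 25]
  Merge [7, 12] + [14, 25] -> [7, 12, 14, 25]
  Merge [-9, -1, 6, 8] + [7, 12, 14, 25] -> [-9, -1, 6, 7, 8, 12, 14, 25]


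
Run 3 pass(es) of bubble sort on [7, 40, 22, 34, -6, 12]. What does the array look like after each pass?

After pass 1: [7, 22, 34, -6, 12, 40] (4 swaps)
After pass 2: [7, 22, -6, 12, 34, 40] (2 swaps)
After pass 3: [7, -6, 12, 22, 34, 40] (2 swaps)
Total swaps: 8


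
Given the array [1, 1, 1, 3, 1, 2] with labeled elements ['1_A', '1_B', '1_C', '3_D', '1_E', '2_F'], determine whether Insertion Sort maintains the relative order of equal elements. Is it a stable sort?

Trace Insertion Sort on the labeled array (the key is the number; the letter only tracks identity):
  Insert 1_B at index 1: [1_A, 1_B, 1_C, 3_D, 1_E, 2_F]
  Insert 1_C at index 2: [1_A, 1_B, 1_C, 3_D, 1_E, 2_F]
  Insert 3_D at index 3: [1_A, 1_B, 1_C, 3_D, 1_E, 2_F]
  Insert 1_E at index 3: [1_A, 1_B, 1_C, 1_E, 3_D, 2_F]
  Insert 2_F at index 4: [1_A, 1_B, 1_C, 1_E, 2_F, 3_D]
Final order: [1_A, 1_B, 1_C, 1_E, 2_F, 3_D]
Equal keys:
  value 1: originally 1_A, 1_B, 1_C, 1_E; after sorting 1_A, 1_B, 1_C, 1_E -> order preserved
All equal keys kept their original relative order. Insertion Sort is stable: elements are shifted only while they are strictly greater than the key, so a key is inserted after any equal elements already placed.
Answer: Stable


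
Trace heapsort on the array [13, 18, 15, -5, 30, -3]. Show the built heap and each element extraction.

Build heap: [30, 18, 15, -5, 13, -3]
Extract 30: [18, 13, 15, -5, -3, 30]
Extract 18: [15, 13, -3, -5, 18, 30]
Extract 15: [13, -5, -3, 15, 18, 30]
Extract 13: [-3, -5, 13, 15, 18, 30]
Extract -3: [-5, -3, 13, 15, 18, 30]


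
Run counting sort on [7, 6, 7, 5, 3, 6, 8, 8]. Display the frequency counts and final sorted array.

Count array: [0, 0, 0, 1, 0, 1, 2, 2, 2]
(count[i] = number of elements equal to i)
Cumulative count: [0, 0, 0, 1, 1, 2, 4, 6, 8]
Sorted: [3, 5, 6, 6, 7, 7, 8, 8]


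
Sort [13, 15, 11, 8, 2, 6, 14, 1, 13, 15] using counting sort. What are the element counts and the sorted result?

Count array: [0, 1, 1, 0, 0, 0, 1, 0, 1, 0, 0, 1, 0, 2, 1, 2]
(count[i] = number of elements equal to i)
Cumulative count: [0, 1, 2, 2, 2, 2, 3, 3, 4, 4, 4, 5, 5, 7, 8, 10]
Sorted: [1, 2, 6, 8, 11, 13, 13, 14, 15, 15]


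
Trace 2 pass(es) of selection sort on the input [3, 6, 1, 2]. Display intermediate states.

Pass 1: Select minimum 1 at index 2, swap -> [1, 6, 3, 2]
Pass 2: Select minimum 2 at index 3, swap -> [1, 2, 3, 6]


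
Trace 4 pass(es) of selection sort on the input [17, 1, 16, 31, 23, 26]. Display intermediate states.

Pass 1: Select minimum 1 at index 1, swap -> [1, 17, 16, 31, 23, 26]
Pass 2: Select minimum 16 at index 2, swap -> [1, 16, 17, 31, 23, 26]
Pass 3: Select minimum 17 at index 2, swap -> [1, 16, 17, 31, 23, 26]
Pass 4: Select minimum 23 at index 4, swap -> [1, 16, 17, 23, 31, 26]


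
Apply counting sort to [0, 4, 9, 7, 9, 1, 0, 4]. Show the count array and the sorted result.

Count array: [2, 1, 0, 0, 2, 0, 0, 1, 0, 2]
(count[i] = number of elements equal to i)
Cumulative count: [2, 3, 3, 3, 5, 5, 5, 6, 6, 8]
Sorted: [0, 0, 1, 4, 4, 7, 9, 9]


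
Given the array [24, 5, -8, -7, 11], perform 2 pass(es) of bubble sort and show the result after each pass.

After pass 1: [5, -8, -7, 11, 24] (4 swaps)
After pass 2: [-8, -7, 5, 11, 24] (2 swaps)
Total swaps: 6


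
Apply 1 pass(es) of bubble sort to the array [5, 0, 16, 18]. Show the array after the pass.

After pass 1: [0, 5, 16, 18] (1 swaps)
Total swaps: 1


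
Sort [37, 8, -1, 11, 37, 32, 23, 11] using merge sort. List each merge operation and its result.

Divide and conquer:
  Merge [37] + [8] -> [8, 37]
  Merge [-1] + [11] -> [-1, 11]
  Merge [8, 37] + [-1, 11] -> [-1, 8, 11, 37]
  Merge [37] + [32] -> [32, 37]
  Merge [23] + [11] -> [11, 23]
  Merge [32, 37] + [11, 23] -> [11, 23, 32, 37]
  Merge [-1, 8, 11, 37] + [11, 23, 32, 37] -> [-1, 8, 11, 11, 23, 32, 37, 37]


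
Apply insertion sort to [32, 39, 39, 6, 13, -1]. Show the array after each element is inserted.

First element 32 is already 'sorted'
Insert 39: shifted 0 elements -> [32, 39, 39, 6, 13, -1]
Insert 39: shifted 0 elements -> [32, 39, 39, 6, 13, -1]
Insert 6: shifted 3 elements -> [6, 32, 39, 39, 13, -1]
Insert 13: shifted 3 elements -> [6, 13, 32, 39, 39, -1]
Insert -1: shifted 5 elements -> [-1, 6, 13, 32, 39, 39]


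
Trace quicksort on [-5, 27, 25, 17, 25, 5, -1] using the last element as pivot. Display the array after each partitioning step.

Partition 1: pivot=-1 at index 1 -> [-5, -1, 25, 17, 25, 5, 27]
Partition 2: pivot=27 at index 6 -> [-5, -1, 25, 17, 25, 5, 27]
Partition 3: pivot=5 at index 2 -> [-5, -1, 5, 17, 25, 25, 27]
Partition 4: pivot=25 at index 5 -> [-5, -1, 5, 17, 25, 25, 27]
Partition 5: pivot=25 at index 4 -> [-5, -1, 5, 17, 25, 25, 27]


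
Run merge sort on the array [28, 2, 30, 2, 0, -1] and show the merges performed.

Divide and conquer:
  Merge [2] + [30] -> [2, 30]
  Merge [28] + [2, 30] -> [2, 28, 30]
  Merge [0] + [-1] -> [-1, 0]
  Merge [2] + [-1, 0] -> [-1, 0, 2]
  Merge [2, 28, 30] + [-1, 0, 2] -> [-1, 0, 2, 2, 28, 30]


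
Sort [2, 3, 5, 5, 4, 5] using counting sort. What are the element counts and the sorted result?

Count array: [0, 0, 1, 1, 1, 3]
(count[i] = number of elements equal to i)
Cumulative count: [0, 0, 1, 2, 3, 6]
Sorted: [2, 3, 4, 5, 5, 5]


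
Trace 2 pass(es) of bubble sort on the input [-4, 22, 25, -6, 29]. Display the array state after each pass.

After pass 1: [-4, 22, -6, 25, 29] (1 swaps)
After pass 2: [-4, -6, 22, 25, 29] (1 swaps)
Total swaps: 2


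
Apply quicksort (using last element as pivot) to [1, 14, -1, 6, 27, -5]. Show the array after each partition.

Partition 1: pivot=-5 at index 0 -> [-5, 14, -1, 6, 27, 1]
Partition 2: pivot=1 at index 2 -> [-5, -1, 1, 6, 27, 14]
Partition 3: pivot=14 at index 4 -> [-5, -1, 1, 6, 14, 27]


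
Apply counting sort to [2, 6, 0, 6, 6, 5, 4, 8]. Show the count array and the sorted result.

Count array: [1, 0, 1, 0, 1, 1, 3, 0, 1]
(count[i] = number of elements equal to i)
Cumulative count: [1, 1, 2, 2, 3, 4, 7, 7, 8]
Sorted: [0, 2, 4, 5, 6, 6, 6, 8]


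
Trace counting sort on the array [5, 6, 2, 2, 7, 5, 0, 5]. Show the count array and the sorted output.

Count array: [1, 0, 2, 0, 0, 3, 1, 1]
(count[i] = number of elements equal to i)
Cumulative count: [1, 1, 3, 3, 3, 6, 7, 8]
Sorted: [0, 2, 2, 5, 5, 5, 6, 7]


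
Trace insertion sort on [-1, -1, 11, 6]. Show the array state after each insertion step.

First element -1 is already 'sorted'
Insert -1: shifted 0 elements -> [-1, -1, 11, 6]
Insert 11: shifted 0 elements -> [-1, -1, 11, 6]
Insert 6: shifted 1 elements -> [-1, -1, 6, 11]
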